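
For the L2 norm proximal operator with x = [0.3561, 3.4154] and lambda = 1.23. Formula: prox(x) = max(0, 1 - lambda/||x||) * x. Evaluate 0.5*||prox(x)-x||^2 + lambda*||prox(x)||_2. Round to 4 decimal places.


Step 1: Compute ||x||.
||x|| = 3.4339
Step 2: Compute scaling factor.
scale = max(0, 1 - 1.23/3.4339) = 0.6418
Step 3: prox(x) = [0.2285, 2.192]
||prox(x)|| = 2.2039
Step 4: Proximal objective.
0.5*||prox-x||^2 = 0.7565
lambda*||prox|| = 2.7108
Total = 3.4673


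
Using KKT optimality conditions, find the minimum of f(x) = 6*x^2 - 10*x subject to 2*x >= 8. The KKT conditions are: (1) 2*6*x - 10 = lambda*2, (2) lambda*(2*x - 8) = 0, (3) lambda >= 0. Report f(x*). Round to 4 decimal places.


Step 1: Try lambda = 0 (constraint inactive).
x_unc = 10/(2*6) = 0.8333
Check: 2*0.8333 = 1.6666 < 8 -- violated!
Step 2: Constraint must be active: 2*x = 8
x* = 8/2 = 4.0
lambda = (2*6*4.0 - 10)/2 = 19.0
Step 3: Compute optimal value.
f(x*) = 6*4.0^2 - 10*4.0 = 56.0


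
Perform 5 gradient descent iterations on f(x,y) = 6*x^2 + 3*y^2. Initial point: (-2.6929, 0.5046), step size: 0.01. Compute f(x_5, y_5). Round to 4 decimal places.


Gradient descent on f(x,y) = 6*x^2 + 3*y^2.
Starting point: (-2.6929, 0.5046), alpha = 0.01
Step 1: grad_x = 2*6*-2.6929 = -32.3148, grad_y = 2*3*0.5046 = 3.0276
  x_1 = -2.6929 - 0.01*-32.3148 = -2.3698
  y_1 = 0.5046 - 0.01*3.0276 = 0.4743
Step 2: grad_x = 2*6*-2.3698 = -28.437, grad_y = 2*3*0.4743 = 2.8459
  x_2 = -2.3698 - 0.01*-28.437 = -2.0854
  y_2 = 0.4743 - 0.01*2.8459 = 0.4459
Step 3: grad_x = 2*6*-2.0854 = -25.0246, grad_y = 2*3*0.4459 = 2.6752
  x_3 = -2.0854 - 0.01*-25.0246 = -1.8351
  y_3 = 0.4459 - 0.01*2.6752 = 0.4191
Step 4: grad_x = 2*6*-1.8351 = -22.0216, grad_y = 2*3*0.4191 = 2.5147
  x_4 = -1.8351 - 0.01*-22.0216 = -1.6149
  y_4 = 0.4191 - 0.01*2.5147 = 0.394
Step 5: grad_x = 2*6*-1.6149 = -19.379, grad_y = 2*3*0.394 = 2.3638
  x_5 = -1.6149 - 0.01*-19.379 = -1.4211
  y_5 = 0.394 - 0.01*2.3638 = 0.3703
f(-1.4211, 0.3703) = 6*(-1.4211)^2 + 3*0.3703^2 = 12.5291


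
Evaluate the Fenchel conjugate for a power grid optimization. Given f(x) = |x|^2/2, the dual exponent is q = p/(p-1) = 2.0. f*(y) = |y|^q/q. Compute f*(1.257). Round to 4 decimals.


The conjugate exponent q satisfies 1/p + 1/q = 1.
p = 2, so q = 2/(2 - 1) = 2.0
|y|^q = 1.257^2.0 = 1.58
f*(1.257) = 1.58 / 2.0 = 0.79


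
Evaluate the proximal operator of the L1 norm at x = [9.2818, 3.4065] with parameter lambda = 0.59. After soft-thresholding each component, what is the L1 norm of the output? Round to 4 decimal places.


Soft-thresholding with lambda = 0.59:
prox(9.2818) = sign(9.2818)*max(|9.2818| - 0.59, 0) = 8.6918
prox(3.4065) = sign(3.4065)*max(|3.4065| - 0.59, 0) = 2.8165
prox(x) = [8.6918, 2.8165]
||prox(x)||_1 = 8.6918 + 2.8165 = 11.5083


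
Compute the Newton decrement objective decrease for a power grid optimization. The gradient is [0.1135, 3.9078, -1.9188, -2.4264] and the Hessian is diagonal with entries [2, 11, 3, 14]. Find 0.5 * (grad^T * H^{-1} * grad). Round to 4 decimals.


Step 1: H is diagonal, so H^(-1) * g = [0.0568, 0.3553, -0.6396, -0.1733].
Step 2: g^T H^(-1) g = sum_i g_i^2 / H_ii
  = (0.1135)^2/2 + (3.9078)^2/11 + (-1.9188)^2/3 + (-2.4264)^2/14
  = 0.0064 + 1.3883 + 1.2273 + 0.4205 = 3.0425
Step 3: Objective decrease = 0.5 * g^T H^(-1) g = 1.5212


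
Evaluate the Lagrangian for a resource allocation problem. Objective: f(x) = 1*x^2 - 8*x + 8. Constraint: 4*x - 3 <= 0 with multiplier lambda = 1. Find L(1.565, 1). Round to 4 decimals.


Step 1: Evaluate f(x).
f(1.565) = 1*1.565^2 - 8*1.565 + 8 = -2.0708
Step 2: Evaluate g(x).
g(1.565) = 4*1.565 - 3 = 3.26
Step 3: Compute Lagrangian.
L = -2.0708 + 1*3.26 = 1.1892


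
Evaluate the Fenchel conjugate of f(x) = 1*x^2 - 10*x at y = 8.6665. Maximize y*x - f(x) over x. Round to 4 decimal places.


f*(y) = sup_x {y*x - a*x^2 - b*x} = sup_x {(y-b)*x - a*x^2}
FOC: (y - b) - 2a*x = 0 => x* = (y - b)/(2a)
x* = (8.6665 + 10)/(2*1) = 9.3333
f*(8.6665) = (y-b)^2/(4a) = (8.6665 + 10)^2/(4*1)
= 348.4382/4 = 87.1096


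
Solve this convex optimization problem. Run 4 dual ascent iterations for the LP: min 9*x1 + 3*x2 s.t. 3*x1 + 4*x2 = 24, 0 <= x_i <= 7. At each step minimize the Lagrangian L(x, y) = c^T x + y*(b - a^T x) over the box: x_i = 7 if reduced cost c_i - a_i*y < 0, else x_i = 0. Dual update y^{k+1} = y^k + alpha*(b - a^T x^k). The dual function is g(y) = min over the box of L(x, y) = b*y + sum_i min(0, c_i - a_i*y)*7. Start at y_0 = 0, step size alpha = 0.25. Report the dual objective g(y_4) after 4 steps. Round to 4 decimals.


Dual ascent for LP: min 9*x1 + 3*x2, 3*x1 + 4*x2 = 24, 0 <= x_i <= 7
Step 1: y^k = 0.0, reduced costs: (9.0, 3.0)
  x^k = (0.0, 0.0), subgradient = b - a^T x = 24.0
  y^{k+1} = 0.0 + 0.25*24.0 = 6.0
Step 2: y^k = 6.0, reduced costs: (-9.0, -21.0)
  x^k = (7.0, 7.0), subgradient = b - a^T x = -25.0
  y^{k+1} = 6.0 + 0.25*-25.0 = -0.25
Step 3: y^k = -0.25, reduced costs: (9.75, 4.0)
  x^k = (0.0, 0.0), subgradient = b - a^T x = 24.0
  y^{k+1} = -0.25 + 0.25*24.0 = 5.75
Step 4: y^k = 5.75, reduced costs: (-8.25, -20.0)
  x^k = (7.0, 7.0), subgradient = b - a^T x = -25.0
  y^{k+1} = 5.75 + 0.25*-25.0 = -0.5
Dual objective at y_4 = -0.5: reduced costs (10.5, 5.0), box minimizer x = (0.0, 0.0)
g(y_4) = b*y + (c1 - a1*y)*x1 + (c2 - a2*y)*x2 = 24*(-0.5) + 10.5*0.0 + 5.0*0.0 = -12.0 + 0.0 + 0.0 = -12.0


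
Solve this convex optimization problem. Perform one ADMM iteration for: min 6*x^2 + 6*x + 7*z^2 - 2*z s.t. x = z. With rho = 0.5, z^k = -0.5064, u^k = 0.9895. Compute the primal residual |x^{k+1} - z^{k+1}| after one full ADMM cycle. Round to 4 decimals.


ADMM iteration with rho = 0.5, z^k = -0.5064, u^k = 0.9895
Step 1: x-update.
Minimize 6*x^2 + 6*x + (0.5/2)*(x + 0.5064 + 0.9895)^2
FOC: (2*6 + 0.5)*x = -6 + 0.5*(-0.5064 - 0.9895)
x^{k+1} = -0.5398
Step 2: z-update.
Minimize 7*z^2 - 2*z + (0.5/2)*(-0.5398 - z + 0.9895)^2
FOC: (2*7 + 0.5)*z = 2 + 0.5*(-0.5398 + 0.9895)
z^{k+1} = 0.1534
Step 3: u-update.
u^{k+1} = 0.9895 - 0.5398 - 0.1534 = 0.2962
Step 4: Primal residual = |-0.5398 - 0.1534| = 0.6933


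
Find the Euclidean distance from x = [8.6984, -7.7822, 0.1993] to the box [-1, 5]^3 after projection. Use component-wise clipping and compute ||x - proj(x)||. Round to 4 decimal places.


Project each component onto [-1, 5].
clip(8.6984) = 5.0, clip(-7.7822) = -1.0, clip(0.1993) = 0.1993
Projection = [5.0, -1.0, 0.1993]
Squared diffs: [13.6782, 45.9982, 0.0]
Distance = sqrt(59.6764) = 7.7251


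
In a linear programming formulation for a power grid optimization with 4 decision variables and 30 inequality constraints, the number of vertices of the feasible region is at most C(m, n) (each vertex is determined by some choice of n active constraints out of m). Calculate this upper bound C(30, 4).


Each vertex corresponds to some choice of n active constraints out of m, so the number of vertices is at most C(m, n) = m! / (n!(m-n)!).
m = 30, n = 4
Numerator: 30 * 29 * 28 * 27
Denominator: 4! = 24
C(30, 4) = 27405


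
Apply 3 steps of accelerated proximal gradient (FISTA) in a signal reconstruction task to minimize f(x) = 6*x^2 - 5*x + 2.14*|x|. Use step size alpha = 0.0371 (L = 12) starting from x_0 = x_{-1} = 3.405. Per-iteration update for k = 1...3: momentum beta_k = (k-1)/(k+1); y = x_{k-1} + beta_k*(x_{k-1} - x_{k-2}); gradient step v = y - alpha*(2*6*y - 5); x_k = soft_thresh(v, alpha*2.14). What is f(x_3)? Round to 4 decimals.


FISTA on f(x) = 6*x^2 - 5*x + 2.14*|x|
L = 12, alpha = 0.0371
Iteration 1: beta = 0.0, y = 3.405 + 0.0*(3.405 - 3.405) = 3.405
  grad(y) = 35.86, v = y - alpha*grad = 2.0746
  prox(v) = soft_thresh(2.0746, 0.0794) = 1.9952
Iteration 2: beta = 0.3333, y = 1.9952 + 0.3333*(1.9952 - 3.405) = 1.5253
  grad(y) = 13.3032, v = y - alpha*grad = 1.0317
  prox(v) = soft_thresh(1.0317, 0.0794) = 0.9523
Iteration 3: beta = 0.5, y = 0.9523 + 0.5*(0.9523 - 1.9952) = 0.4309
  grad(y) = 0.1706, v = y - alpha*grad = 0.4246
  prox(v) = soft_thresh(0.4246, 0.0794) = 0.3452
f(x_3) = 6*0.3452^2 - 5*0.3452 + 2.14*|0.3452| = -0.2723


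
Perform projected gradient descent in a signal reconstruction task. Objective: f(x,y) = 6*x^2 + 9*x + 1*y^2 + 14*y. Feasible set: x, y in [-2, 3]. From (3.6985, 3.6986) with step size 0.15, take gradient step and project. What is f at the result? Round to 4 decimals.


Step 1: Compute gradient at (3.6985, 3.6986).
grad_x = 2*6*3.6985 + 9 = 53.382
grad_y = 2*1*3.6986 + 14 = 21.3972
Step 2: Gradient step.
x_raw = 3.6985 - 0.15*53.382 = -4.3088
y_raw = 3.6986 - 0.15*21.3972 = 0.489
Step 3: Project onto [-2, 3].
x_proj = clip(-4.3088) = -2.0
y_proj = clip(0.489) = 0.489
Step 4: Evaluate f.
f(-2.0, 0.489) = 13.0854


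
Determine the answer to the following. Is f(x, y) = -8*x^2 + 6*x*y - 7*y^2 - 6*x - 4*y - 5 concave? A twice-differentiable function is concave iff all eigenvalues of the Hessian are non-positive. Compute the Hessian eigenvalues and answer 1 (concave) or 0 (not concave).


The Hessian of f(x,y) = -8*x^2 + 6*x*y - 7*y^2 - 6*x - 4*y - 5 is:
H = [[-16, 6], [6, -14]]
Trace = -16 - 14 = -30
Determinant = -16*-14 - (6)^2 = 188
Discriminant = (-30)^2 - 4*188 = 148.0
Eigenvalues: lambda_1 = -21.0828, lambda_2 = -8.9172
The function is concave.

1


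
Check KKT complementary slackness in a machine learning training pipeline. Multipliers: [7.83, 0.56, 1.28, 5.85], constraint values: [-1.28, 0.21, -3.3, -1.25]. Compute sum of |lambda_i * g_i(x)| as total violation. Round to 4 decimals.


KKT complementary slackness check:
lambda_1 * g_1 = 7.83 * -1.28 = -10.0224
lambda_2 * g_2 = 0.56 * 0.21 = 0.1176
lambda_3 * g_3 = 1.28 * -3.3 = -4.224
lambda_4 * g_4 = 5.85 * -1.25 = -7.3125
Total violation = 10.0224 + 0.1176 + 4.224 + 7.3125 = 21.6765


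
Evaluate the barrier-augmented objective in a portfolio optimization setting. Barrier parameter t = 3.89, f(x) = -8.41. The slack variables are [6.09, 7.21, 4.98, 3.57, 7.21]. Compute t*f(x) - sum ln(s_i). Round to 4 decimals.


Step 1: Compute log-barrier.
ln values: [1.8066, 1.9755, 1.6054, 1.2726, 1.9755]
phi = -(1.8066 + 1.9755 + 1.6054 + 1.2726 + 1.9755) = -8.6356
Step 2: Compute augmented objective.
t*f(x) = 3.89*-8.41 = -32.7149
Total = -32.7149 - 8.6356 = -41.3505


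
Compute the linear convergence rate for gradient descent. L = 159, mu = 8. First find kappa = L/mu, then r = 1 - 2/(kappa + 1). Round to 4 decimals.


Step 1: Compute the condition number.
kappa = L/mu = 159/8 = 19.875
Step 2: Compute the convergence rate.
r = 1 - 2/(kappa + 1) = 1 - 2*mu/(L + mu) = (L - mu)/(L + mu) = 151/167 = 0.9042


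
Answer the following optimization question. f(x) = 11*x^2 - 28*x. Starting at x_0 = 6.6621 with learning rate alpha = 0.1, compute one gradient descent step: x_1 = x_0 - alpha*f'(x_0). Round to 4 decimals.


We compute the gradient at x_0 and apply the update.
f'(x) = 22*x - 28
f'(6.6621) = 22*6.6621 - 28 = 118.5662
x_1 = 6.6621 - 0.1*118.5662 = -5.1945


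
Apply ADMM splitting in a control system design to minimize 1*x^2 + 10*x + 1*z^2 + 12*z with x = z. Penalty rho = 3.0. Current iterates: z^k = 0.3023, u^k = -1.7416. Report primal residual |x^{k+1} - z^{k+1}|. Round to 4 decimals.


ADMM iteration with rho = 3.0, z^k = 0.3023, u^k = -1.7416
Step 1: x-update.
Minimize 1*x^2 + 10*x + (3.0/2)*(x - 0.3023 - 1.7416)^2
FOC: (2*1 + 3.0)*x = -10 + 3.0*(0.3023 + 1.7416)
x^{k+1} = -0.7737
Step 2: z-update.
Minimize 1*z^2 + 12*z + (3.0/2)*(-0.7737 - z - 1.7416)^2
FOC: (2*1 + 3.0)*z = -12 + 3.0*(-0.7737 - 1.7416)
z^{k+1} = -3.9092
Step 3: u-update.
u^{k+1} = -1.7416 - 0.7737 + 3.9092 = 1.3939
Step 4: Primal residual = |-0.7737 + 3.9092| = 3.1355


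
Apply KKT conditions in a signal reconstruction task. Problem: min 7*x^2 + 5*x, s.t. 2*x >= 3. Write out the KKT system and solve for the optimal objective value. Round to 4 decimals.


Step 1: Try lambda = 0 (constraint inactive).
x_unc = -5/(2*7) = -0.3571
Check: 2*-0.3571 = -0.7142 < 3 -- violated!
Step 2: Constraint must be active: 2*x = 3
x* = 3/2 = 1.5
lambda = (2*7*1.5 + 5)/2 = 13.0
Step 3: Compute optimal value.
f(x*) = 7*1.5^2 + 5*1.5 = 23.25


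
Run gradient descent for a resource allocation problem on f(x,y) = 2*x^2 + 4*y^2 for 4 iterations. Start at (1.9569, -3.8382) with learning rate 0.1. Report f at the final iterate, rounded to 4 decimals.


Gradient descent on f(x,y) = 2*x^2 + 4*y^2.
Starting point: (1.9569, -3.8382), alpha = 0.1
Step 1: grad_x = 2*2*1.9569 = 7.8276, grad_y = 2*4*-3.8382 = -30.7056
  x_1 = 1.9569 - 0.1*7.8276 = 1.1741
  y_1 = -3.8382 - 0.1*-30.7056 = -0.7676
Step 2: grad_x = 2*2*1.1741 = 4.6966, grad_y = 2*4*-0.7676 = -6.1411
  x_2 = 1.1741 - 0.1*4.6966 = 0.7045
  y_2 = -0.7676 - 0.1*-6.1411 = -0.1535
Step 3: grad_x = 2*2*0.7045 = 2.8179, grad_y = 2*4*-0.1535 = -1.2282
  x_3 = 0.7045 - 0.1*2.8179 = 0.4227
  y_3 = -0.1535 - 0.1*-1.2282 = -0.0307
Step 4: grad_x = 2*2*0.4227 = 1.6908, grad_y = 2*4*-0.0307 = -0.2456
  x_4 = 0.4227 - 0.1*1.6908 = 0.2536
  y_4 = -0.0307 - 0.1*-0.2456 = -0.0061
f(0.2536, -0.0061) = 2*0.2536^2 + 4*(-0.0061)^2 = 0.1288


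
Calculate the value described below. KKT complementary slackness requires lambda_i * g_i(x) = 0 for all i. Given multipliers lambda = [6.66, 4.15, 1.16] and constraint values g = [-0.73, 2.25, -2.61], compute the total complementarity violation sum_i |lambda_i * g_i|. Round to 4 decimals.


KKT complementary slackness check:
lambda_1 * g_1 = 6.66 * -0.73 = -4.8618
lambda_2 * g_2 = 4.15 * 2.25 = 9.3375
lambda_3 * g_3 = 1.16 * -2.61 = -3.0276
Total violation = 4.8618 + 9.3375 + 3.0276 = 17.2269


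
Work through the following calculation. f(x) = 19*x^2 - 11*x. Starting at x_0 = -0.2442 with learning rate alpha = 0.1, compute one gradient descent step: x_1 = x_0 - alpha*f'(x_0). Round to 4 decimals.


We compute the gradient at x_0 and apply the update.
f'(x) = 38*x - 11
f'(-0.2442) = 38*-0.2442 - 11 = -20.2796
x_1 = -0.2442 - 0.1*-20.2796 = 1.7838


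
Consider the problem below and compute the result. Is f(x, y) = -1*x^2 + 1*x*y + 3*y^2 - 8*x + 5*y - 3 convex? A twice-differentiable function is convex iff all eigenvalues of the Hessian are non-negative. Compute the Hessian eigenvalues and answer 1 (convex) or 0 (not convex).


The Hessian of f(x,y) = -1*x^2 + 1*x*y + 3*y^2 - 8*x + 5*y - 3 is:
H = [[-2, 1], [1, 6]]
Trace = -2 + 6 = 4
Determinant = -2*6 - (1)^2 = -13
Discriminant = (4)^2 - 4*-13 = 68.0
Eigenvalues: lambda_1 = -2.1231, lambda_2 = 6.1231
The function is not convex.

0


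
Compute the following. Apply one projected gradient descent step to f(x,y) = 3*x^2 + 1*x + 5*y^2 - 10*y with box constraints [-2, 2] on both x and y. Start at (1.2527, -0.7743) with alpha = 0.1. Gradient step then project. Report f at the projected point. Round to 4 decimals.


Step 1: Compute gradient at (1.2527, -0.7743).
grad_x = 2*3*1.2527 + 1 = 8.5162
grad_y = 2*5*-0.7743 - 10 = -17.743
Step 2: Gradient step.
x_raw = 1.2527 - 0.1*8.5162 = 0.4011
y_raw = -0.7743 - 0.1*-17.743 = 1.0
Step 3: Project onto [-2, 2].
x_proj = clip(0.4011) = 0.4011
y_proj = clip(1.0) = 1.0
Step 4: Evaluate f.
f(0.4011, 1.0) = -4.1163


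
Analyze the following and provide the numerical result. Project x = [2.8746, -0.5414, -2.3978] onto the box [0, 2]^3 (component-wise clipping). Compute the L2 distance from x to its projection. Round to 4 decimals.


Project each component onto [0, 2].
clip(2.8746) = 2.0, clip(-0.5414) = 0.0, clip(-2.3978) = 0.0
Projection = [2.0, 0.0, 0.0]
Squared diffs: [0.7649, 0.2931, 5.7494]
Distance = sqrt(6.8074) = 2.6091


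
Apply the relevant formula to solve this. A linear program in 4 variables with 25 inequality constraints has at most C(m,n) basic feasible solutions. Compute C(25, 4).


Each vertex corresponds to some choice of n active constraints out of m, so the number of vertices is at most C(m, n) = m! / (n!(m-n)!).
m = 25, n = 4
Numerator: 25 * 24 * 23 * 22
Denominator: 4! = 24
C(25, 4) = 12650


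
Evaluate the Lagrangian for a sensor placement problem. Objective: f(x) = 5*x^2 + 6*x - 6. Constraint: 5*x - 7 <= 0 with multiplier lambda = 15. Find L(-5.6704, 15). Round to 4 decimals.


Step 1: Evaluate f(x).
f(-5.6704) = 5*(-5.6704)^2 + 6*(-5.6704) - 6 = 120.7448
Step 2: Evaluate g(x).
g(-5.6704) = 5*-5.6704 - 7 = -35.352
Step 3: Compute Lagrangian.
L = 120.7448 + 15*-35.352 = -409.5352


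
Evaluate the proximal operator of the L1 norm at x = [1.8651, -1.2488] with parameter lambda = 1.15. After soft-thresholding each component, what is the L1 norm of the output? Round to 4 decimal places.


Soft-thresholding with lambda = 1.15:
prox(1.8651) = sign(1.8651)*max(|1.8651| - 1.15, 0) = 0.7151
prox(-1.2488) = sign(-1.2488)*max(|-1.2488| - 1.15, 0) = -0.0988
prox(x) = [0.7151, -0.0988]
||prox(x)||_1 = 0.7151 + 0.0988 = 0.8139


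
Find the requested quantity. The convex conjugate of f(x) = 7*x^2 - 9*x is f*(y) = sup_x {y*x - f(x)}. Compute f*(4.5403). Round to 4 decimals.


f*(y) = sup_x {y*x - a*x^2 - b*x} = sup_x {(y-b)*x - a*x^2}
FOC: (y - b) - 2a*x = 0 => x* = (y - b)/(2a)
x* = (4.5403 + 9)/(2*7) = 0.9672
f*(4.5403) = (y-b)^2/(4a) = (4.5403 + 9)^2/(4*7)
= 183.3397/28 = 6.5478


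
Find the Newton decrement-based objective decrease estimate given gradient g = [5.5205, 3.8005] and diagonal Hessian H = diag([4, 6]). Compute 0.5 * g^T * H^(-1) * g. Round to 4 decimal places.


Step 1: H is diagonal, so H^(-1) * g = [1.3801, 0.6334].
Step 2: g^T H^(-1) g = sum_i g_i^2 / H_ii
  = (5.5205)^2/4 + (3.8005)^2/6
  = 7.619 + 2.4073 = 10.0263
Step 3: Objective decrease = 0.5 * g^T H^(-1) g = 5.0131


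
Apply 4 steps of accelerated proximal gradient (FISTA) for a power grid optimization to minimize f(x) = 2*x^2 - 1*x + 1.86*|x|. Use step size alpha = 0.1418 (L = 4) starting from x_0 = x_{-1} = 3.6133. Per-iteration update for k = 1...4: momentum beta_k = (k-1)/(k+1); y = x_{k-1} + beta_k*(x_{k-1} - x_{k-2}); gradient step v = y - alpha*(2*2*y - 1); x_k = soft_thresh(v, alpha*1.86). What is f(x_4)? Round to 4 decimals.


FISTA on f(x) = 2*x^2 - 1*x + 1.86*|x|
L = 4, alpha = 0.1418
Iteration 1: beta = 0.0, y = 3.6133 + 0.0*(3.6133 - 3.6133) = 3.6133
  grad(y) = 13.4532, v = y - alpha*grad = 1.7056
  prox(v) = soft_thresh(1.7056, 0.2637) = 1.4419
Iteration 2: beta = 0.3333, y = 1.4419 + 0.3333*(1.4419 - 3.6133) = 0.7181
  grad(y) = 1.8723, v = y - alpha*grad = 0.4526
  prox(v) = soft_thresh(0.4526, 0.2637) = 0.1888
Iteration 3: beta = 0.5, y = 0.1888 + 0.5*(0.1888 - 1.4419) = -0.4377
  grad(y) = -2.7507, v = y - alpha*grad = -0.0476
  prox(v) = soft_thresh(-0.0476, 0.2637) = 0.0
Iteration 4: beta = 0.6, y = 0.0 + 0.6*(0.0 - 0.1888) = -0.1133
  grad(y) = -1.4532, v = y - alpha*grad = 0.0928
  prox(v) = soft_thresh(0.0928, 0.2637) = 0.0
f(x_4) = 2*0.0^2 - 1*0.0 + 1.86*|0.0| = 0.0


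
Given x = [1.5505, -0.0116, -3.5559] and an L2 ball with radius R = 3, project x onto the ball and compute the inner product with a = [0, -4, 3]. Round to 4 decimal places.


Step 1: Compute ||x|| (intermediates to 6 decimals).
||x|| = sqrt(1.5505^2 + (-0.0116)^2 + (-3.5559)^2) = 3.879254
Step 2: Project.
Since ||x|| > R, scale = R/||x|| = 3/3.879254 = 0.773345, proj(x) = scale * x
proj(x) = [1.199071, -0.008971, -2.749937]
Step 3: Dot product.
a^T * proj(x) = 0*1.199071 - 4*(-0.008971) + 3*(-2.749937) = -8.2139


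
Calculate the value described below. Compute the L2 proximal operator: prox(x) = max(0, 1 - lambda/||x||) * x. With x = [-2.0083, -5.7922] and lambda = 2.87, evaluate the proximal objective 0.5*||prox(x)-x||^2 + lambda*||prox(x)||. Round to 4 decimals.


Step 1: Compute ||x||.
||x|| = 6.1305
Step 2: Compute scaling factor.
scale = max(0, 1 - 2.87/6.1305) = 0.5318
Step 3: prox(x) = [-1.0681, -3.0806]
||prox(x)|| = 3.2605
Step 4: Proximal objective.
0.5*||prox-x||^2 = 4.1185
lambda*||prox|| = 9.3576
Total = 13.476


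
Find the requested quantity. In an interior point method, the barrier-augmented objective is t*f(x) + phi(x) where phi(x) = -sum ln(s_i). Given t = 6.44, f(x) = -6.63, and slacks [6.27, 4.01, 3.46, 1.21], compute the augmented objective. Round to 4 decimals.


Step 1: Compute log-barrier.
ln values: [1.8358, 1.3888, 1.2413, 0.1906]
phi = -(1.8358 + 1.3888 + 1.2413 + 0.1906) = -4.6565
Step 2: Compute augmented objective.
t*f(x) = 6.44*-6.63 = -42.6972
Total = -42.6972 - 4.6565 = -47.3537


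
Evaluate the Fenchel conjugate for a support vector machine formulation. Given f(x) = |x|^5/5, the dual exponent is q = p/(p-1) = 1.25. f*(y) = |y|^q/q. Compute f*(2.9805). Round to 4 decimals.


The conjugate exponent q satisfies 1/p + 1/q = 1.
p = 5, so q = 5/(5 - 1) = 1.25
|y|^q = 2.9805^1.25 = 3.9162
f*(2.9805) = 3.9162 / 1.25 = 3.1329


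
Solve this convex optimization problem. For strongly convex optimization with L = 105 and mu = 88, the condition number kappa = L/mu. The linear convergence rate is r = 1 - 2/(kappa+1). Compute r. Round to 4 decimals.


Step 1: Compute the condition number.
kappa = L/mu = 105/88 = 1.1932
Step 2: Compute the convergence rate.
r = 1 - 2/(kappa + 1) = 1 - 2*mu/(L + mu) = (L - mu)/(L + mu) = 17/193 = 0.0881


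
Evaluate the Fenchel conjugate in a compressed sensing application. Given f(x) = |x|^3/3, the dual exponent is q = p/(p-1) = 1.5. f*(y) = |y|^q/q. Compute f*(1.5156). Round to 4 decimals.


The conjugate exponent q satisfies 1/p + 1/q = 1.
p = 3, so q = 3/(3 - 1) = 1.5
|y|^q = 1.5156^1.5 = 1.8659
f*(1.5156) = 1.8659 / 1.5 = 1.2439


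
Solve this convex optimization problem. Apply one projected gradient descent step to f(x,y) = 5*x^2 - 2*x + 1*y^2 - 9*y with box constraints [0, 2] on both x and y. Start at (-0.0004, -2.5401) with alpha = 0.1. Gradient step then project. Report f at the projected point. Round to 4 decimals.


Step 1: Compute gradient at (-0.0004, -2.5401).
grad_x = 2*5*-0.0004 - 2 = -2.004
grad_y = 2*1*-2.5401 - 9 = -14.0802
Step 2: Gradient step.
x_raw = -0.0004 - 0.1*-2.004 = 0.2
y_raw = -2.5401 - 0.1*-14.0802 = -1.1321
Step 3: Project onto [0, 2].
x_proj = clip(0.2) = 0.2
y_proj = clip(-1.1321) = 0.0
Step 4: Evaluate f.
f(0.2, 0.0) = -0.2


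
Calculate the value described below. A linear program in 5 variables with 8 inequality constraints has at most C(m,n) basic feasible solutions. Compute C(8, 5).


Each vertex corresponds to some choice of n active constraints out of m, so the number of vertices is at most C(m, n) = m! / (n!(m-n)!).
m = 8, n = 5
Numerator: 8 * 7 * 6 * 5 * 4
Denominator: 5! = 120
C(8, 5) = 56


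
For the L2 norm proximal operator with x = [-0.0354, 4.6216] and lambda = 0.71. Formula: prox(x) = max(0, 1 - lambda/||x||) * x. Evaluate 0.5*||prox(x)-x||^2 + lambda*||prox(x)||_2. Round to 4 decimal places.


Step 1: Compute ||x||.
||x|| = 4.6217
Step 2: Compute scaling factor.
scale = max(0, 1 - 0.71/4.6217) = 0.8464
Step 3: prox(x) = [-0.03, 3.9116]
||prox(x)|| = 3.9117
Step 4: Proximal objective.
0.5*||prox-x||^2 = 0.2521
lambda*||prox|| = 2.7773
Total = 3.0294


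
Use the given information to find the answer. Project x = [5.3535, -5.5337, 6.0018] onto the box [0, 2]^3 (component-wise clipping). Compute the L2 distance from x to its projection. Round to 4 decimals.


Project each component onto [0, 2].
clip(5.3535) = 2.0, clip(-5.5337) = 0.0, clip(6.0018) = 2.0
Projection = [2.0, 0.0, 2.0]
Squared diffs: [11.246, 30.6218, 16.0144]
Distance = sqrt(57.8822) = 7.608


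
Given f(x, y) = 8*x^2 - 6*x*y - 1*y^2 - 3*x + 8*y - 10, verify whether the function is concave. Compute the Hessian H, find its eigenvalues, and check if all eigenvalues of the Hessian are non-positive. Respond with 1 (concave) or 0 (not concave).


The Hessian of f(x,y) = 8*x^2 - 6*x*y - 1*y^2 - 3*x + 8*y - 10 is:
H = [[16, -6], [-6, -2]]
Trace = 16 - 2 = 14
Determinant = 16*-2 - (-6)^2 = -68
Discriminant = (14)^2 - 4*-68 = 468.0
Eigenvalues: lambda_1 = -3.8167, lambda_2 = 17.8167
The function is not concave.

0


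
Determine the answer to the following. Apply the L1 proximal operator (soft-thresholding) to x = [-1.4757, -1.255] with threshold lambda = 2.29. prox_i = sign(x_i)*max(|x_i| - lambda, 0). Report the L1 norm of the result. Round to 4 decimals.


Soft-thresholding with lambda = 2.29:
prox(-1.4757) = sign(-1.4757)*max(|-1.4757| - 2.29, 0) = 0.0
prox(-1.255) = sign(-1.255)*max(|-1.255| - 2.29, 0) = 0.0
prox(x) = [0.0, 0.0]
||prox(x)||_1 = 0.0 + 0.0 = 0.0


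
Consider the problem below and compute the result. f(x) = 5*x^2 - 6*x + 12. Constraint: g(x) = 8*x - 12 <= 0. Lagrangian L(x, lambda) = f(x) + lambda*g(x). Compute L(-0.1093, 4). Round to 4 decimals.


Step 1: Evaluate f(x).
f(-0.1093) = 5*(-0.1093)^2 - 6*(-0.1093) + 12 = 12.7155
Step 2: Evaluate g(x).
g(-0.1093) = 8*-0.1093 - 12 = -12.8744
Step 3: Compute Lagrangian.
L = 12.7155 + 4*-12.8744 = -38.7821


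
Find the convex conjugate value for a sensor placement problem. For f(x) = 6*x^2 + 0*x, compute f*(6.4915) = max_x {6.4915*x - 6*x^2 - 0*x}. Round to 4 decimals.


f*(y) = sup_x {y*x - a*x^2 - b*x} = sup_x {(y-b)*x - a*x^2}
FOC: (y - b) - 2a*x = 0 => x* = (y - b)/(2a)
x* = (6.4915 - 0)/(2*6) = 0.541
f*(6.4915) = (y-b)^2/(4a) = (6.4915 - 0)^2/(4*6)
= 42.1396/24 = 1.7558


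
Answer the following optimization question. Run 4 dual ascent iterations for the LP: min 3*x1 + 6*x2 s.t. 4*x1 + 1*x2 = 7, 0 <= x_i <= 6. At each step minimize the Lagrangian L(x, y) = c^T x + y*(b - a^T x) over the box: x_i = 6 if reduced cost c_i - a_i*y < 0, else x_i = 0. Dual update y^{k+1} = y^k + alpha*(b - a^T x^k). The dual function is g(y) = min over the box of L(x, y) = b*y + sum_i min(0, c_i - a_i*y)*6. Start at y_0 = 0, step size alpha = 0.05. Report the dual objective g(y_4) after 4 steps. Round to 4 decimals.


Dual ascent for LP: min 3*x1 + 6*x2, 4*x1 + 1*x2 = 7, 0 <= x_i <= 6
Step 1: y^k = 0.0, reduced costs: (3.0, 6.0)
  x^k = (0.0, 0.0), subgradient = b - a^T x = 7.0
  y^{k+1} = 0.0 + 0.05*7.0 = 0.35
Step 2: y^k = 0.35, reduced costs: (1.6, 5.65)
  x^k = (0.0, 0.0), subgradient = b - a^T x = 7.0
  y^{k+1} = 0.35 + 0.05*7.0 = 0.7
Step 3: y^k = 0.7, reduced costs: (0.2, 5.3)
  x^k = (0.0, 0.0), subgradient = b - a^T x = 7.0
  y^{k+1} = 0.7 + 0.05*7.0 = 1.05
Step 4: y^k = 1.05, reduced costs: (-1.2, 4.95)
  x^k = (6.0, 0.0), subgradient = b - a^T x = -17.0
  y^{k+1} = 1.05 + 0.05*-17.0 = 0.2
Dual objective at y_4 = 0.2: reduced costs (2.2, 5.8), box minimizer x = (0.0, 0.0)
g(y_4) = b*y + (c1 - a1*y)*x1 + (c2 - a2*y)*x2 = 7*0.2 + 2.2*0.0 + 5.8*0.0 = 1.4 + 0.0 + 0.0 = 1.4


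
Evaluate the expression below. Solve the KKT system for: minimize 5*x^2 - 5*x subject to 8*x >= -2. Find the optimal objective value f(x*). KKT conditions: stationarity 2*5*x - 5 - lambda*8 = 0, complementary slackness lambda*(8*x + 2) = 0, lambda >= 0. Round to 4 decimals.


Step 1: Try lambda = 0 (constraint inactive).
Stationarity: 2*5*x - 5 = 0
x* = 5/(2*5) = 0.5
Check constraint: 8*0.5 = 4.0 >= -2 -- satisfied.
Step 2: Compute optimal value.
f(x*) = 5*0.5^2 - 5*0.5 = -1.25


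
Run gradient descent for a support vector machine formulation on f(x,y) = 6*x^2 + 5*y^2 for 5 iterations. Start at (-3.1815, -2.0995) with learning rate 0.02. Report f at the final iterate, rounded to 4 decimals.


Gradient descent on f(x,y) = 6*x^2 + 5*y^2.
Starting point: (-3.1815, -2.0995), alpha = 0.02
Step 1: grad_x = 2*6*-3.1815 = -38.178, grad_y = 2*5*-2.0995 = -20.995
  x_1 = -3.1815 - 0.02*-38.178 = -2.4179
  y_1 = -2.0995 - 0.02*-20.995 = -1.6796
Step 2: grad_x = 2*6*-2.4179 = -29.0153, grad_y = 2*5*-1.6796 = -16.796
  x_2 = -2.4179 - 0.02*-29.0153 = -1.8376
  y_2 = -1.6796 - 0.02*-16.796 = -1.3437
Step 3: grad_x = 2*6*-1.8376 = -22.0516, grad_y = 2*5*-1.3437 = -13.4368
  x_3 = -1.8376 - 0.02*-22.0516 = -1.3966
  y_3 = -1.3437 - 0.02*-13.4368 = -1.0749
Step 4: grad_x = 2*6*-1.3966 = -16.7592, grad_y = 2*5*-1.0749 = -10.7494
  x_4 = -1.3966 - 0.02*-16.7592 = -1.0614
  y_4 = -1.0749 - 0.02*-10.7494 = -0.86
Step 5: grad_x = 2*6*-1.0614 = -12.737, grad_y = 2*5*-0.86 = -8.5996
  x_5 = -1.0614 - 0.02*-12.737 = -0.8067
  y_5 = -0.86 - 0.02*-8.5996 = -0.688
f(-0.8067, -0.688) = 6*(-0.8067)^2 + 5*(-0.688)^2 = 6.2708


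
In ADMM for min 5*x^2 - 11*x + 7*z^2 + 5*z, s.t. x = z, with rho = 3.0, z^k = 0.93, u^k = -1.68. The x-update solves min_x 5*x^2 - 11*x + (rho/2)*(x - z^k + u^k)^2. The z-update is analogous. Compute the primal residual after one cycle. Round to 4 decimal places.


ADMM iteration with rho = 3.0, z^k = 0.93, u^k = -1.68
Step 1: x-update.
Minimize 5*x^2 - 11*x + (3.0/2)*(x - 0.93 - 1.68)^2
FOC: (2*5 + 3.0)*x = 11 + 3.0*(0.93 + 1.68)
x^{k+1} = 1.4485
Step 2: z-update.
Minimize 7*z^2 + 5*z + (3.0/2)*(1.4485 - z - 1.68)^2
FOC: (2*7 + 3.0)*z = -5 + 3.0*(1.4485 - 1.68)
z^{k+1} = -0.335
Step 3: u-update.
u^{k+1} = -1.68 + 1.4485 + 0.335 = 0.1034
Step 4: Primal residual = |1.4485 + 0.335| = 1.7834


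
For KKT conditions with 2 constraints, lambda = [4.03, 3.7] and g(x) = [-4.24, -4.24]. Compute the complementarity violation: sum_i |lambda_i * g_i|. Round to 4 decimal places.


KKT complementary slackness check:
lambda_1 * g_1 = 4.03 * -4.24 = -17.0872
lambda_2 * g_2 = 3.7 * -4.24 = -15.688
Total violation = 17.0872 + 15.688 = 32.7752


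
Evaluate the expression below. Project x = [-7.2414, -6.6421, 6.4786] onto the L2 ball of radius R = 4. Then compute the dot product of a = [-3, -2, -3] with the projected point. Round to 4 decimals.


Step 1: Compute ||x|| (intermediates to 6 decimals).
||x|| = sqrt((-7.2414)^2 + (-6.6421)^2 + 6.4786^2) = 11.769776
Step 2: Project.
Since ||x|| > R, scale = R/||x|| = 4/11.769776 = 0.339854, proj(x) = scale * x
proj(x) = [-2.461019, -2.257344, 2.201778]
Step 3: Dot product.
a^T * proj(x) = -3*(-2.461019) - 2*(-2.257344) - 3*2.201778 = 5.2924


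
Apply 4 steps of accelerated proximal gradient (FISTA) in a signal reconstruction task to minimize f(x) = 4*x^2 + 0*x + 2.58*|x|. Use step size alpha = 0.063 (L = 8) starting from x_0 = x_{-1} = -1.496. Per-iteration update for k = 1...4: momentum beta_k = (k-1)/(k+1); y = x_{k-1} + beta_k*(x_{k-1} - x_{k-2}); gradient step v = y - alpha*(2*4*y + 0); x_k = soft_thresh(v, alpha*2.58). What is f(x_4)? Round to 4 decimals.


FISTA on f(x) = 4*x^2 + 0*x + 2.58*|x|
L = 8, alpha = 0.063
Iteration 1: beta = 0.0, y = -1.496 + 0.0*(-1.496 + 1.496) = -1.496
  grad(y) = -11.968, v = y - alpha*grad = -0.742
  prox(v) = soft_thresh(-0.742, 0.1625) = -0.5795
Iteration 2: beta = 0.3333, y = -0.5795 + 0.3333*(-0.5795 + 1.496) = -0.274
  grad(y) = -2.1917, v = y - alpha*grad = -0.1359
  prox(v) = soft_thresh(-0.1359, 0.1625) = 0.0
Iteration 3: beta = 0.5, y = 0.0 + 0.5*(0.0 + 0.5795) = 0.2897
  grad(y) = 2.3179, v = y - alpha*grad = 0.1437
  prox(v) = soft_thresh(0.1437, 0.1625) = 0.0
Iteration 4: beta = 0.6, y = 0.0 + 0.6*(0.0 - 0.0) = 0.0
  grad(y) = 0.0, v = y - alpha*grad = 0.0
  prox(v) = soft_thresh(0.0, 0.1625) = 0.0
f(x_4) = 4*0.0^2 + 0*0.0 + 2.58*|0.0| = 0.0


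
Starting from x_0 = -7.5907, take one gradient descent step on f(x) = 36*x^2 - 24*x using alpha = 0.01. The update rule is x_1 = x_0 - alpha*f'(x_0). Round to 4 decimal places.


We compute the gradient at x_0 and apply the update.
f'(x) = 72*x - 24
f'(-7.5907) = 72*-7.5907 - 24 = -570.5304
x_1 = -7.5907 - 0.01*-570.5304 = -1.8854


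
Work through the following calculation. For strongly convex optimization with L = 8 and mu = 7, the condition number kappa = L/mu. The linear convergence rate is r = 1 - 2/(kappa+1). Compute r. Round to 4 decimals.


Step 1: Compute the condition number.
kappa = L/mu = 8/7 = 1.1429
Step 2: Compute the convergence rate.
r = 1 - 2/(kappa + 1) = 1 - 2*mu/(L + mu) = (L - mu)/(L + mu) = 1/15 = 0.0667


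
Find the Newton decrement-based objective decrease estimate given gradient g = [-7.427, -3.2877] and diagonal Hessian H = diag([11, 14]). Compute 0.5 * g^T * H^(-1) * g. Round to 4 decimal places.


Step 1: H is diagonal, so H^(-1) * g = [-0.6752, -0.2348].
Step 2: g^T H^(-1) g = sum_i g_i^2 / H_ii
  = (-7.427)^2/11 + (-3.2877)^2/14
  = 5.0146 + 0.7721 = 5.7866
Step 3: Objective decrease = 0.5 * g^T H^(-1) g = 2.8933


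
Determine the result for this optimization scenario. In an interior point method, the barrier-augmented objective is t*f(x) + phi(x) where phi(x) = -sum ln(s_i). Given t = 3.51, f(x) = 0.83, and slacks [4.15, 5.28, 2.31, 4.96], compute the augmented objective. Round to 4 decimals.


Step 1: Compute log-barrier.
ln values: [1.4231, 1.6639, 0.8372, 1.6014]
phi = -(1.4231 + 1.6639 + 0.8372 + 1.6014) = -5.5257
Step 2: Compute augmented objective.
t*f(x) = 3.51*0.83 = 2.9133
Total = 2.9133 - 5.5257 = -2.6124


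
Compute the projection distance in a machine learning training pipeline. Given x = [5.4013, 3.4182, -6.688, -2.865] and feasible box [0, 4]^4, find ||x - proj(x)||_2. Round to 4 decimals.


Project each component onto [0, 4].
clip(5.4013) = 4.0, clip(3.4182) = 3.4182, clip(-6.688) = 0.0, clip(-2.865) = 0.0
Projection = [4.0, 3.4182, 0.0, 0.0]
Squared diffs: [1.9636, 0.0, 44.7293, 8.2082]
Distance = sqrt(54.9011) = 7.4095


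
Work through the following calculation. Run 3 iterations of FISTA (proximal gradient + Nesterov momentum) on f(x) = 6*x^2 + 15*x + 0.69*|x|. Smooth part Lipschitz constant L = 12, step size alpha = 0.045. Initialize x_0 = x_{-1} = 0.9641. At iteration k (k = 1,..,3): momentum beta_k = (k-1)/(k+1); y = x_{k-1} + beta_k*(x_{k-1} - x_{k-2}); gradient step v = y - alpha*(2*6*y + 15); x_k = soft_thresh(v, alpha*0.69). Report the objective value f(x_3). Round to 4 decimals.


FISTA on f(x) = 6*x^2 + 15*x + 0.69*|x|
L = 12, alpha = 0.045
Iteration 1: beta = 0.0, y = 0.9641 + 0.0*(0.9641 - 0.9641) = 0.9641
  grad(y) = 26.5692, v = y - alpha*grad = -0.2315
  prox(v) = soft_thresh(-0.2315, 0.0311) = -0.2005
Iteration 2: beta = 0.3333, y = -0.2005 + 0.3333*(-0.2005 - 0.9641) = -0.5887
  grad(y) = 7.9362, v = y - alpha*grad = -0.9458
  prox(v) = soft_thresh(-0.9458, 0.0311) = -0.9147
Iteration 3: beta = 0.5, y = -0.9147 + 0.5*(-0.9147 + 0.2005) = -1.2719
  grad(y) = -0.2624, v = y - alpha*grad = -1.2601
  prox(v) = soft_thresh(-1.2601, 0.0311) = -1.229
f(x_3) = 6*(-1.229)^2 + 15*(-1.229) + 0.69*|-1.229| = -8.5243


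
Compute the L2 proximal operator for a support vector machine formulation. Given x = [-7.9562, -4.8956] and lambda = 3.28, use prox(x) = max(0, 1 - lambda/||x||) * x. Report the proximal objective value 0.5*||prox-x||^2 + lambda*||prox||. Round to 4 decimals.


Step 1: Compute ||x||.
||x|| = 9.3417
Step 2: Compute scaling factor.
scale = max(0, 1 - 3.28/9.3417) = 0.6489
Step 3: prox(x) = [-5.1627, -3.1767]
||prox(x)|| = 6.0617
Step 4: Proximal objective.
0.5*||prox-x||^2 = 5.3792
lambda*||prox|| = 19.8824
Total = 25.2617


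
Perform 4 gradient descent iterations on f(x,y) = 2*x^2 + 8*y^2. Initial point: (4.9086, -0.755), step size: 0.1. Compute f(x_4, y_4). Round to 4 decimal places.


Gradient descent on f(x,y) = 2*x^2 + 8*y^2.
Starting point: (4.9086, -0.755), alpha = 0.1
Step 1: grad_x = 2*2*4.9086 = 19.6344, grad_y = 2*8*-0.755 = -12.08
  x_1 = 4.9086 - 0.1*19.6344 = 2.9452
  y_1 = -0.755 - 0.1*-12.08 = 0.453
Step 2: grad_x = 2*2*2.9452 = 11.7806, grad_y = 2*8*0.453 = 7.248
  x_2 = 2.9452 - 0.1*11.7806 = 1.7671
  y_2 = 0.453 - 0.1*7.248 = -0.2718
Step 3: grad_x = 2*2*1.7671 = 7.0684, grad_y = 2*8*-0.2718 = -4.3488
  x_3 = 1.7671 - 0.1*7.0684 = 1.0603
  y_3 = -0.2718 - 0.1*-4.3488 = 0.1631
Step 4: grad_x = 2*2*1.0603 = 4.241, grad_y = 2*8*0.1631 = 2.6093
  x_4 = 1.0603 - 0.1*4.241 = 0.6362
  y_4 = 0.1631 - 0.1*2.6093 = -0.0978
f(0.6362, -0.0978) = 2*0.6362^2 + 8*(-0.0978)^2 = 0.886


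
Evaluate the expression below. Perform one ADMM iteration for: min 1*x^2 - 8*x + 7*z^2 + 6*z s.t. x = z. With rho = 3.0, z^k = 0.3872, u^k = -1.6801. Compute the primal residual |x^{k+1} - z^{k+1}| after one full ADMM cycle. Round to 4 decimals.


ADMM iteration with rho = 3.0, z^k = 0.3872, u^k = -1.6801
Step 1: x-update.
Minimize 1*x^2 - 8*x + (3.0/2)*(x - 0.3872 - 1.6801)^2
FOC: (2*1 + 3.0)*x = 8 + 3.0*(0.3872 + 1.6801)
x^{k+1} = 2.8404
Step 2: z-update.
Minimize 7*z^2 + 6*z + (3.0/2)*(2.8404 - z - 1.6801)^2
FOC: (2*7 + 3.0)*z = -6 + 3.0*(2.8404 - 1.6801)
z^{k+1} = -0.1482
Step 3: u-update.
u^{k+1} = -1.6801 + 2.8404 + 0.1482 = 1.3085
Step 4: Primal residual = |2.8404 + 0.1482| = 2.9886


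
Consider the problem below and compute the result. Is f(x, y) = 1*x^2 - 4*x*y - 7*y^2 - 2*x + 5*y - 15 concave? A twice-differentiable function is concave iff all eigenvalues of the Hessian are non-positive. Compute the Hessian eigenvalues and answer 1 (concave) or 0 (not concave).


The Hessian of f(x,y) = 1*x^2 - 4*x*y - 7*y^2 - 2*x + 5*y - 15 is:
H = [[2, -4], [-4, -14]]
Trace = 2 - 14 = -12
Determinant = 2*-14 - (-4)^2 = -44
Discriminant = (-12)^2 - 4*-44 = 320.0
Eigenvalues: lambda_1 = -14.9443, lambda_2 = 2.9443
The function is not concave.

0


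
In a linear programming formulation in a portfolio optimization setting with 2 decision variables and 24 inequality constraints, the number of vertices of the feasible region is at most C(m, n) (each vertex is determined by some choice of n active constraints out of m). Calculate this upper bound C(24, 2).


Each vertex corresponds to some choice of n active constraints out of m, so the number of vertices is at most C(m, n) = m! / (n!(m-n)!).
m = 24, n = 2
Numerator: 24 * 23
Denominator: 2! = 2
C(24, 2) = 276


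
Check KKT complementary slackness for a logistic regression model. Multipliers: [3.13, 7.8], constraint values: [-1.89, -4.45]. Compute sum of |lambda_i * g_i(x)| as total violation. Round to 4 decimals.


KKT complementary slackness check:
lambda_1 * g_1 = 3.13 * -1.89 = -5.9157
lambda_2 * g_2 = 7.8 * -4.45 = -34.71
Total violation = 5.9157 + 34.71 = 40.6257


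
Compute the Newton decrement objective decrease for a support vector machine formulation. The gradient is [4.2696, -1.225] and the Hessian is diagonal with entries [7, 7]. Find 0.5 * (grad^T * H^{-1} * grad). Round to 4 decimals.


Step 1: H is diagonal, so H^(-1) * g = [0.6099, -0.175].
Step 2: g^T H^(-1) g = sum_i g_i^2 / H_ii
  = (4.2696)^2/7 + (-1.225)^2/7
  = 2.6042 + 0.2144 = 2.8186
Step 3: Objective decrease = 0.5 * g^T H^(-1) g = 1.4093


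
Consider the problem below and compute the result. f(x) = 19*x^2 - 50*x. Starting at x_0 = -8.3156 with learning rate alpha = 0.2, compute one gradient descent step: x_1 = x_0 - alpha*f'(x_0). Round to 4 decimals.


We compute the gradient at x_0 and apply the update.
f'(x) = 38*x - 50
f'(-8.3156) = 38*-8.3156 - 50 = -365.9928
x_1 = -8.3156 - 0.2*-365.9928 = 64.883


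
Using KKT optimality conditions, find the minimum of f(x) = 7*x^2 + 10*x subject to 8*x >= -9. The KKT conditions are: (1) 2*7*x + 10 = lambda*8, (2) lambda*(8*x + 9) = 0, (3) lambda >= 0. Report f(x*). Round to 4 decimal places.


Step 1: Try lambda = 0 (constraint inactive).
Stationarity: 2*7*x + 10 = 0
x* = -10/(2*7) = -5/7 = -0.7143 (rounded; the exact value -5/7 is used below)
Check constraint: 8*-0.7143 = -5.7144 >= -9 -- satisfied.
Step 2: Compute optimal value.
f(x*) = 7*(-5/7)^2 + 10*(-5/7) = -3.5714


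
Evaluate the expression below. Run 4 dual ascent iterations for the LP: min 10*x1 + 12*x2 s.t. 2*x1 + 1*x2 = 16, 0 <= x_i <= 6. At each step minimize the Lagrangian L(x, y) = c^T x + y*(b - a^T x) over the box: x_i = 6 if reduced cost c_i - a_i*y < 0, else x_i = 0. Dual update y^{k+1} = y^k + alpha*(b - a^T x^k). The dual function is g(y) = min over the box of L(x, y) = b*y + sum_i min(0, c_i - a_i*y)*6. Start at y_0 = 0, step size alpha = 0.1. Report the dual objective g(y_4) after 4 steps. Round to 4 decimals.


Dual ascent for LP: min 10*x1 + 12*x2, 2*x1 + 1*x2 = 16, 0 <= x_i <= 6
Step 1: y^k = 0.0, reduced costs: (10.0, 12.0)
  x^k = (0.0, 0.0), subgradient = b - a^T x = 16.0
  y^{k+1} = 0.0 + 0.1*16.0 = 1.6
Step 2: y^k = 1.6, reduced costs: (6.8, 10.4)
  x^k = (0.0, 0.0), subgradient = b - a^T x = 16.0
  y^{k+1} = 1.6 + 0.1*16.0 = 3.2
Step 3: y^k = 3.2, reduced costs: (3.6, 8.8)
  x^k = (0.0, 0.0), subgradient = b - a^T x = 16.0
  y^{k+1} = 3.2 + 0.1*16.0 = 4.8
Step 4: y^k = 4.8, reduced costs: (0.4, 7.2)
  x^k = (0.0, 0.0), subgradient = b - a^T x = 16.0
  y^{k+1} = 4.8 + 0.1*16.0 = 6.4
Dual objective at y_4 = 6.4: reduced costs (-2.8, 5.6), box minimizer x = (6.0, 0.0)
g(y_4) = b*y + (c1 - a1*y)*x1 + (c2 - a2*y)*x2 = 16*6.4 + (-2.8)*6.0 + 5.6*0.0 = 102.4 - 16.8 + 0.0 = 85.6
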